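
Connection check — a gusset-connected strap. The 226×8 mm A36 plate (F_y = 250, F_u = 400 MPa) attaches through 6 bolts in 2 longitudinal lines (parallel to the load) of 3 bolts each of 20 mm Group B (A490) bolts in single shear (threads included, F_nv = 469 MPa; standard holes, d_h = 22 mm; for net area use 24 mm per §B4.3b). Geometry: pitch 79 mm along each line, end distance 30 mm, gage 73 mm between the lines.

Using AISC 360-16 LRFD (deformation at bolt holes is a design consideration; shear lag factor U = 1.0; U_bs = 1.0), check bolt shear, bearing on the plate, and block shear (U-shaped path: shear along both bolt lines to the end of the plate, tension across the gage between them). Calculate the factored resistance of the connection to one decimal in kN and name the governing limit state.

Bolt shear: A_b = π(20)²/4 = 314.16 mm². φR_n = 0.75 × 469 × 314.16 × 6 × 1 = 663.0 kN.
Bearing (8 mm plate, F_u = 400 MPa): end bolts L_c = 30 − 22/2 = 19, R_n = min(1.2×19×8×400, 2.4×20×8×400) = 72.96 kN/bolt; interior L_c = 79 − 22 = 57, R_n = 153.6 kN/bolt. φR_n = 0.75 × (2×72.96 + 4×153.6) = 570.2 kN.
Block shear: shear path 2×[30+2×79] = 2×188 mm, A_gv = 3008, A_nv = 2×(188 − 2.5×24)×8 = 2048 mm²; tension across gage: (73 − 1×24)×8 = 392 mm². R_n = min(0.6×400×2048, 0.6×250×3008) + 1.0×400×392 = min(491.52, 451.2) + 156.8 = 608 kN. φR_n = 0.75 × 608 = 456.0 kN.
Governing: min(663.0, 570.2, 456.0) = 456.0 kN → block shear.

456.0 kN (block shear governs)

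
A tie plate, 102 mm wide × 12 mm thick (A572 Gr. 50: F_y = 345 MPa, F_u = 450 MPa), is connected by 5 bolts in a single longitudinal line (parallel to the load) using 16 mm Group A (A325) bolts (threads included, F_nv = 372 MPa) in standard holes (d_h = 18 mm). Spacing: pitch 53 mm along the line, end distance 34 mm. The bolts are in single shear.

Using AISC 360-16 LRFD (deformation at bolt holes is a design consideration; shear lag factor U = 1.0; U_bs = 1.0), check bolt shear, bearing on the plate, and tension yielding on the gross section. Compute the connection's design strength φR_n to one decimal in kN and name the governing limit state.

280.5 kN (bolt shear governs)

Bolt shear: A_b = π(16)²/4 = 201.06 mm². φR_n = 0.75 × 372 × 201.06 × 5 × 1 = 280.5 kN.
Bearing (12 mm plate, F_u = 450 MPa): end bolts L_c = 34 − 18/2 = 25, R_n = min(1.2×25×12×450, 2.4×16×12×450) = 162 kN/bolt; interior L_c = 53 − 18 = 35, R_n = 207.36 kN/bolt. φR_n = 0.75 × (1×162 + 4×207.36) = 743.6 kN.
Tension yield (gross): A_g = 102×12 = 1224 mm². φR_n = 0.90 × 345 × 1224 = 380.1 kN.
Governing: min(280.5, 743.6, 380.1) = 280.5 kN → bolt shear.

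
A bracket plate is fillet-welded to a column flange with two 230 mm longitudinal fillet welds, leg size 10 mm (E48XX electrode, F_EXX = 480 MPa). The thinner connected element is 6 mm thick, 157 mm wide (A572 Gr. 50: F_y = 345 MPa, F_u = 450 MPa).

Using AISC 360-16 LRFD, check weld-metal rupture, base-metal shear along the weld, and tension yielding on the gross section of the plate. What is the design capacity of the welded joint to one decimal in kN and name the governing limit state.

Weld metal: throat = 0.707×10 = 7.07 mm, L = 2×230 = 460 mm. φR_n = 0.75 × 0.6 × 480 × 7.07 × 460 = 702.5 kN.
Base metal shear (6 mm plate): yield φR_n = 1.0×0.6×345×6×460 = 571.3 kN; rupture φR_n = 0.75×0.6×450×6×460 = 558.9 kN; take 558.9 kN (rupture).
Tension yield (gross): A_g = 157×6 = 942 mm². φR_n = 0.90 × 345 × 942 = 292.5 kN.
Governing: min(702.5, 558.9, 292.5) = 292.5 kN → gross-section yield.

292.5 kN (gross-section yield governs)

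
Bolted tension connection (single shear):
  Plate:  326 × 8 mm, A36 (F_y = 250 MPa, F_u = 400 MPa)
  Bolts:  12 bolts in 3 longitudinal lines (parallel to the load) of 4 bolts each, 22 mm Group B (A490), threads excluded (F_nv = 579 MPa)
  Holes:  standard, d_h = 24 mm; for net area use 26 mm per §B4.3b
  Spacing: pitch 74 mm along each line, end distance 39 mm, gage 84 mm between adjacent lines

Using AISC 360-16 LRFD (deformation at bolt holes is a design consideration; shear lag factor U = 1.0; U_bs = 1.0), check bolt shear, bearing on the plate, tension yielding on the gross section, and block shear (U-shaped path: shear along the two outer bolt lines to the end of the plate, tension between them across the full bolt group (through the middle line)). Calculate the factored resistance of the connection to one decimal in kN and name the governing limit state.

586.8 kN (gross-section yield governs)

Bolt shear: A_b = π(22)²/4 = 380.13 mm². φR_n = 0.75 × 579 × 380.13 × 12 × 1 = 1980.9 kN.
Bearing (8 mm plate, F_u = 400 MPa): end bolts L_c = 39 − 24/2 = 27, R_n = min(1.2×27×8×400, 2.4×22×8×400) = 103.68 kN/bolt; interior L_c = 74 − 24 = 50, R_n = 168.96 kN/bolt. φR_n = 0.75 × (3×103.68 + 9×168.96) = 1373.8 kN.
Tension yield (gross): A_g = 326×8 = 2608 mm². φR_n = 0.90 × 250 × 2608 = 586.8 kN.
Block shear: shear path 2×[39+3×74] = 2×261 mm, A_gv = 4176, A_nv = 2×(261 − 3.5×26)×8 = 2720 mm²; tension across gage: (168 − 2×26)×8 = 928 mm². R_n = min(0.6×400×2720, 0.6×250×4176) + 1.0×400×928 = min(652.8, 626.4) + 371.2 = 997.6 kN. φR_n = 0.75 × 997.6 = 748.2 kN.
Governing: min(1980.9, 1373.8, 586.8, 748.2) = 586.8 kN → gross-section yield.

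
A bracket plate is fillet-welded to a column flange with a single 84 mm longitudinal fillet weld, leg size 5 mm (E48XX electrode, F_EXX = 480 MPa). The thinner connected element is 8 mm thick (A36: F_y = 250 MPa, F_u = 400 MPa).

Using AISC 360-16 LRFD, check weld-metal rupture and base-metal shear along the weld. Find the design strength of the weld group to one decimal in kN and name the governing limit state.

64.1 kN (weld metal governs)

Weld metal: throat = 0.707×5 = 3.535 mm, L = 84 mm. φR_n = 0.75 × 0.6 × 480 × 3.535 × 84 = 64.1 kN.
Base metal shear (8 mm plate): yield φR_n = 1.0×0.6×250×8×84 = 100.8 kN; rupture φR_n = 0.75×0.6×400×8×84 = 121.0 kN; take 100.8 kN (yield).
Governing: min(64.1, 100.8) = 64.1 kN → weld metal.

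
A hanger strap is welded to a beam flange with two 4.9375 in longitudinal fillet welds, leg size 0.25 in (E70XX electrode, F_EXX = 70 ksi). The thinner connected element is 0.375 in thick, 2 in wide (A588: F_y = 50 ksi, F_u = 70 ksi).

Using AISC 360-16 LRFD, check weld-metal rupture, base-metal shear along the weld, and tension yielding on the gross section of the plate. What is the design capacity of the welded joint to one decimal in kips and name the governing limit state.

Weld metal: throat = 0.707×0.25 = 0.17675 in, L = 2×4.9375 = 9.875 in. φR_n = 0.75 × 0.6 × 70 × 0.17675 × 9.875 = 55.0 kips.
Base metal shear (0.375 in plate): yield φR_n = 1.0×0.6×50×0.375×9.875 = 111.1 kips; rupture φR_n = 0.75×0.6×70×0.375×9.875 = 116.6 kips; take 111.1 kips (yield).
Tension yield (gross): A_g = 2×0.375 = 0.75 in². φR_n = 0.90 × 50 × 0.75 = 33.8 kips.
Governing: min(55.0, 111.1, 33.8) = 33.8 kips → gross-section yield.

33.8 kips (gross-section yield governs)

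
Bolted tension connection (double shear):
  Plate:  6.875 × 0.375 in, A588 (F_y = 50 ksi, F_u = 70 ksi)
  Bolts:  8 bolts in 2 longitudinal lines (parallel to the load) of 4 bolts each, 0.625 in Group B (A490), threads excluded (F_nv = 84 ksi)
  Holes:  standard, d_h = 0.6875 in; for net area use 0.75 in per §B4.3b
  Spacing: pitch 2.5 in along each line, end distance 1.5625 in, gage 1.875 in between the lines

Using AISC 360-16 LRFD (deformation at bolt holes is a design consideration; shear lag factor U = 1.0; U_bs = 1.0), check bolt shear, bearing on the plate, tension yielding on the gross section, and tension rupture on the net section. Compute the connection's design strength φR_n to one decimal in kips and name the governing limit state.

105.8 kips (net-section rupture governs)

Bolt shear: A_b = π(0.625)²/4 = 0.3068 in². φR_n = 0.75 × 84 × 0.3068 × 8 × 2 = 309.3 kips.
Bearing (0.375 in plate, F_u = 70 ksi): end bolts L_c = 1.5625 − 0.6875/2 = 1.21875, R_n = min(1.2×1.21875×0.375×70, 2.4×0.625×0.375×70) = 38.391 kips/bolt; interior L_c = 2.5 − 0.6875 = 1.8125, R_n = 39.375 kips/bolt. φR_n = 0.75 × (2×38.391 + 6×39.375) = 234.8 kips.
Tension yield (gross): A_g = 6.875×0.375 = 2.5781 in². φR_n = 0.90 × 50 × 2.5781 = 116.0 kips.
Tension rupture (net): A_n = (6.875 − 2×0.75)×0.375 = 2.0156 in² (U = 1.0, A_e = A_n). φR_n = 0.75 × 70 × 2.0156 = 105.8 kips.
Governing: min(309.3, 234.8, 116.0, 105.8) = 105.8 kips → net-section rupture.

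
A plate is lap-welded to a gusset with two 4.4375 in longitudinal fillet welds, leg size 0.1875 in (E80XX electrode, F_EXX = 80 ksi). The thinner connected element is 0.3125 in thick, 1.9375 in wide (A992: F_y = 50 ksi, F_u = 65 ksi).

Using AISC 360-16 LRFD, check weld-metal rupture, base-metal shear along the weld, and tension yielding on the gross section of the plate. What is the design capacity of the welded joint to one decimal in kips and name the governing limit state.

27.2 kips (gross-section yield governs)

Weld metal: throat = 0.707×0.1875 = 0.13256 in, L = 2×4.4375 = 8.875 in. φR_n = 0.75 × 0.6 × 80 × 0.13256 × 8.875 = 42.4 kips.
Base metal shear (0.3125 in plate): yield φR_n = 1.0×0.6×50×0.3125×8.875 = 83.2 kips; rupture φR_n = 0.75×0.6×65×0.3125×8.875 = 81.1 kips; take 81.1 kips (rupture).
Tension yield (gross): A_g = 1.9375×0.3125 = 0.60547 in². φR_n = 0.90 × 50 × 0.60547 = 27.2 kips.
Governing: min(42.4, 81.1, 27.2) = 27.2 kips → gross-section yield.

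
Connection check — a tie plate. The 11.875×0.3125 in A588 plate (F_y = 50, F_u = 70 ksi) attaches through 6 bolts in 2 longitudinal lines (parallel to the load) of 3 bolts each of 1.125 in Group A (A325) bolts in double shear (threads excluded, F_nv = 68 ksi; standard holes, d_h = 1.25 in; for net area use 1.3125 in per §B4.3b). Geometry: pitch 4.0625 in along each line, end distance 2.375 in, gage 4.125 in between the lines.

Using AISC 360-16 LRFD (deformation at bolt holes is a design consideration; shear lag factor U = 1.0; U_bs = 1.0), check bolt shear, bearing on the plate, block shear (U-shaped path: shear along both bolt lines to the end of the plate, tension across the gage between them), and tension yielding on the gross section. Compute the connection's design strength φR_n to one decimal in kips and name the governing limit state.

167.0 kips (gross-section yield governs)

Bolt shear: A_b = π(1.125)²/4 = 0.99402 in². φR_n = 0.75 × 68 × 0.99402 × 6 × 2 = 608.3 kips.
Bearing (0.3125 in plate, F_u = 70 ksi): end bolts L_c = 2.375 − 1.25/2 = 1.75, R_n = min(1.2×1.75×0.3125×70, 2.4×1.125×0.3125×70) = 45.938 kips/bolt; interior L_c = 4.0625 − 1.25 = 2.8125, R_n = 59.063 kips/bolt. φR_n = 0.75 × (2×45.938 + 4×59.063) = 246.1 kips.
Block shear: shear path 2×[2.375+2×4.0625] = 2×10.5 in, A_gv = 6.5625, A_nv = 2×(10.5 − 2.5×1.3125)×0.3125 = 4.5117 in²; tension across gage: (4.125 − 1×1.3125)×0.3125 = 0.87891 in². R_n = min(0.6×70×4.5117, 0.6×50×6.5625) + 1.0×70×0.87891 = min(189.49, 196.88) + 61.524 = 251.01 kips. φR_n = 0.75 × 251.01 = 188.3 kips.
Tension yield (gross): A_g = 11.875×0.3125 = 3.7109 in². φR_n = 0.90 × 50 × 3.7109 = 167.0 kips.
Governing: min(608.3, 246.1, 188.3, 167.0) = 167.0 kips → gross-section yield.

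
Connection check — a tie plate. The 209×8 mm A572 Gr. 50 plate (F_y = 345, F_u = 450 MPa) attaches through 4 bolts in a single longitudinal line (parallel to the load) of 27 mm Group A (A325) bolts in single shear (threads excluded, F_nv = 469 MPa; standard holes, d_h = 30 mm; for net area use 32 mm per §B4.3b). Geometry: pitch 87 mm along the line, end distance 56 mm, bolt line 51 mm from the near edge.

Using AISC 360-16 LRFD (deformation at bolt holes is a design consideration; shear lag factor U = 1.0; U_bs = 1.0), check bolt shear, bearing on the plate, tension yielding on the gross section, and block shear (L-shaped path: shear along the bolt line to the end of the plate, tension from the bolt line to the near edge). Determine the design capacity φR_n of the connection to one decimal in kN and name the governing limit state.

426.6 kN (block shear governs)

Bolt shear: A_b = π(27)²/4 = 572.56 mm². φR_n = 0.75 × 469 × 572.56 × 4 × 1 = 805.6 kN.
Bearing (8 mm plate, F_u = 450 MPa): end bolts L_c = 56 − 30/2 = 41, R_n = min(1.2×41×8×450, 2.4×27×8×450) = 177.12 kN/bolt; interior L_c = 87 − 30 = 57, R_n = 233.28 kN/bolt. φR_n = 0.75 × (1×177.12 + 3×233.28) = 657.7 kN.
Tension yield (gross): A_g = 209×8 = 1672 mm². φR_n = 0.90 × 345 × 1672 = 519.2 kN.
Block shear: shear path 1×[56+3×87] = 1×317 mm, A_gv = 2536, A_nv = 1×(317 − 3.5×32)×8 = 1640 mm²; tension to near edge: (51 − 0.5×32)×8 = 280 mm². R_n = min(0.6×450×1640, 0.6×345×2536) + 1.0×450×280 = min(442.8, 524.95) + 126 = 568.8 kN. φR_n = 0.75 × 568.8 = 426.6 kN.
Governing: min(805.6, 657.7, 519.2, 426.6) = 426.6 kN → block shear.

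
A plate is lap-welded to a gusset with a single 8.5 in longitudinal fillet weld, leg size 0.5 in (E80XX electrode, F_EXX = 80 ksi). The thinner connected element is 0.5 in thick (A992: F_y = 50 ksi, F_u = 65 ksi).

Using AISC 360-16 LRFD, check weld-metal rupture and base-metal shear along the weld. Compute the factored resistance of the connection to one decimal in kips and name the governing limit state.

Weld metal: throat = 0.707×0.5 = 0.3535 in, L = 8.5 in. φR_n = 0.75 × 0.6 × 80 × 0.3535 × 8.5 = 108.2 kips.
Base metal shear (0.5 in plate): yield φR_n = 1.0×0.6×50×0.5×8.5 = 127.5 kips; rupture φR_n = 0.75×0.6×65×0.5×8.5 = 124.3 kips; take 124.3 kips (rupture).
Governing: min(108.2, 124.3) = 108.2 kips → weld metal.

108.2 kips (weld metal governs)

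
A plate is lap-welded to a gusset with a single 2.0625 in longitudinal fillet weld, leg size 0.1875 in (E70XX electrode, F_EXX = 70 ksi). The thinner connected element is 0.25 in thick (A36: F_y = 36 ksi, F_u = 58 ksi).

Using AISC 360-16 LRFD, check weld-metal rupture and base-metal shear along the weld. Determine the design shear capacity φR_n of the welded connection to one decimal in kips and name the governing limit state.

Weld metal: throat = 0.707×0.1875 = 0.13256 in, L = 2.0625 in. φR_n = 0.75 × 0.6 × 70 × 0.13256 × 2.0625 = 8.6 kips.
Base metal shear (0.25 in plate): yield φR_n = 1.0×0.6×36×0.25×2.0625 = 11.1 kips; rupture φR_n = 0.75×0.6×58×0.25×2.0625 = 13.5 kips; take 11.1 kips (yield).
Governing: min(8.6, 11.1) = 8.6 kips → weld metal.

8.6 kips (weld metal governs)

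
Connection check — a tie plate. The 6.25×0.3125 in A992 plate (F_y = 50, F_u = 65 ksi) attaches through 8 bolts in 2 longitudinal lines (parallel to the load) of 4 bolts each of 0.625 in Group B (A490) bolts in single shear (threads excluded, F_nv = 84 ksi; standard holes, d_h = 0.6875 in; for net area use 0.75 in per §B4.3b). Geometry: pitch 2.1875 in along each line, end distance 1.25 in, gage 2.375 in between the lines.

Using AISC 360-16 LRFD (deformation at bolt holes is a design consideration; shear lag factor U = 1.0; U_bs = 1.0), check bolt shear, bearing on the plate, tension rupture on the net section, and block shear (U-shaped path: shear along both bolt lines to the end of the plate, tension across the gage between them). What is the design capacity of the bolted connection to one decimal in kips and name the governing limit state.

72.4 kips (net-section rupture governs)

Bolt shear: A_b = π(0.625)²/4 = 0.3068 in². φR_n = 0.75 × 84 × 0.3068 × 8 × 1 = 154.6 kips.
Bearing (0.3125 in plate, F_u = 65 ksi): end bolts L_c = 1.25 − 0.6875/2 = 0.90625, R_n = min(1.2×0.90625×0.3125×65, 2.4×0.625×0.3125×65) = 22.09 kips/bolt; interior L_c = 2.1875 − 0.6875 = 1.5, R_n = 30.469 kips/bolt. φR_n = 0.75 × (2×22.09 + 6×30.469) = 170.2 kips.
Tension rupture (net): A_n = (6.25 − 2×0.75)×0.3125 = 1.4844 in² (U = 1.0, A_e = A_n). φR_n = 0.75 × 65 × 1.4844 = 72.4 kips.
Block shear: shear path 2×[1.25+3×2.1875] = 2×7.8125 in, A_gv = 4.8828, A_nv = 2×(7.8125 − 3.5×0.75)×0.3125 = 3.2422 in²; tension across gage: (2.375 − 1×0.75)×0.3125 = 0.50781 in². R_n = min(0.6×65×3.2422, 0.6×50×4.8828) + 1.0×65×0.50781 = min(126.45, 146.48) + 33.008 = 159.46 kips. φR_n = 0.75 × 159.46 = 119.6 kips.
Governing: min(154.6, 170.2, 72.4, 119.6) = 72.4 kips → net-section rupture.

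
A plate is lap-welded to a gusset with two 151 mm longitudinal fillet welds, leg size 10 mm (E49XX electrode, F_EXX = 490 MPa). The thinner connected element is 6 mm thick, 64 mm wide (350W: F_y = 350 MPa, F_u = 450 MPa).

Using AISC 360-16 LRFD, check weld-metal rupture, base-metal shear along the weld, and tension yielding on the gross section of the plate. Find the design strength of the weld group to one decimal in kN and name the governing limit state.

121.0 kN (gross-section yield governs)

Weld metal: throat = 0.707×10 = 7.07 mm, L = 2×151 = 302 mm. φR_n = 0.75 × 0.6 × 490 × 7.07 × 302 = 470.8 kN.
Base metal shear (6 mm plate): yield φR_n = 1.0×0.6×350×6×302 = 380.5 kN; rupture φR_n = 0.75×0.6×450×6×302 = 366.9 kN; take 366.9 kN (rupture).
Tension yield (gross): A_g = 64×6 = 384 mm². φR_n = 0.90 × 350 × 384 = 121.0 kN.
Governing: min(470.8, 366.9, 121.0) = 121.0 kN → gross-section yield.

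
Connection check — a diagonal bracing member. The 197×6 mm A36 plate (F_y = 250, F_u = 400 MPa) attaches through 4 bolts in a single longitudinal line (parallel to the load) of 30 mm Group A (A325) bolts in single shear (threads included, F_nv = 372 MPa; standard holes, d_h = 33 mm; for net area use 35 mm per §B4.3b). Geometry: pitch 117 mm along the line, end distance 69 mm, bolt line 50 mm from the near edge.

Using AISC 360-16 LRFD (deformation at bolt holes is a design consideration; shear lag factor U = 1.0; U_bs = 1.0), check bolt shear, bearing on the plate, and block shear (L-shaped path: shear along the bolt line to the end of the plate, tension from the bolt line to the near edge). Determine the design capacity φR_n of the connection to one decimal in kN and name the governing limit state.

Bolt shear: A_b = π(30)²/4 = 706.86 mm². φR_n = 0.75 × 372 × 706.86 × 4 × 1 = 788.9 kN.
Bearing (6 mm plate, F_u = 400 MPa): end bolts L_c = 69 − 33/2 = 52.5, R_n = min(1.2×52.5×6×400, 2.4×30×6×400) = 151.2 kN/bolt; interior L_c = 117 − 33 = 84, R_n = 172.8 kN/bolt. φR_n = 0.75 × (1×151.2 + 3×172.8) = 502.2 kN.
Block shear: shear path 1×[69+3×117] = 1×420 mm, A_gv = 2520, A_nv = 1×(420 − 3.5×35)×6 = 1785 mm²; tension to near edge: (50 − 0.5×35)×6 = 195 mm². R_n = min(0.6×400×1785, 0.6×250×2520) + 1.0×400×195 = min(428.4, 378) + 78 = 456 kN. φR_n = 0.75 × 456 = 342.0 kN.
Governing: min(788.9, 502.2, 342.0) = 342.0 kN → block shear.

342.0 kN (block shear governs)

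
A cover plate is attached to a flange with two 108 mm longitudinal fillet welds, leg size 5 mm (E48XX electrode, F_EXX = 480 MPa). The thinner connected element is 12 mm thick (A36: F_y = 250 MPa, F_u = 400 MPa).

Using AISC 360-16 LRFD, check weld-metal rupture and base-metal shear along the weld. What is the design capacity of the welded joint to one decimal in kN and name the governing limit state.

Weld metal: throat = 0.707×5 = 3.535 mm, L = 2×108 = 216 mm. φR_n = 0.75 × 0.6 × 480 × 3.535 × 216 = 164.9 kN.
Base metal shear (12 mm plate): yield φR_n = 1.0×0.6×250×12×216 = 388.8 kN; rupture φR_n = 0.75×0.6×400×12×216 = 466.6 kN; take 388.8 kN (yield).
Governing: min(164.9, 388.8) = 164.9 kN → weld metal.

164.9 kN (weld metal governs)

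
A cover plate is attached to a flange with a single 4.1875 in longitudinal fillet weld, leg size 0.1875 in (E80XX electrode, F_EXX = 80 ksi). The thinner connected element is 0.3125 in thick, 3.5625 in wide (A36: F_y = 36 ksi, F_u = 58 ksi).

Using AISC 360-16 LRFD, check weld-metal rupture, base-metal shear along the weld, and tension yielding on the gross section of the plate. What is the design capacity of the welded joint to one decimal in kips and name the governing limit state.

20.0 kips (weld metal governs)

Weld metal: throat = 0.707×0.1875 = 0.13256 in, L = 4.1875 in. φR_n = 0.75 × 0.6 × 80 × 0.13256 × 4.1875 = 20.0 kips.
Base metal shear (0.3125 in plate): yield φR_n = 1.0×0.6×36×0.3125×4.1875 = 28.3 kips; rupture φR_n = 0.75×0.6×58×0.3125×4.1875 = 34.2 kips; take 28.3 kips (yield).
Tension yield (gross): A_g = 3.5625×0.3125 = 1.1133 in². φR_n = 0.90 × 36 × 1.1133 = 36.1 kips.
Governing: min(20.0, 28.3, 36.1) = 20.0 kips → weld metal.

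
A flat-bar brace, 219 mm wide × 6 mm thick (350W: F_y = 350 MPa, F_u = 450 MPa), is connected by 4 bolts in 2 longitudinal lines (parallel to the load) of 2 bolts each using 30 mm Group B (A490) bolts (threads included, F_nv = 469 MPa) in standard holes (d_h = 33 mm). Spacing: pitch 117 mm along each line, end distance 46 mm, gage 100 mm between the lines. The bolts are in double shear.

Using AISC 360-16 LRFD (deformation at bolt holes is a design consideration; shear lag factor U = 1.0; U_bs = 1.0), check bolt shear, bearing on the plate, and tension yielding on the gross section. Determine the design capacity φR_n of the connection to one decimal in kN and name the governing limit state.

Bolt shear: A_b = π(30)²/4 = 706.86 mm². φR_n = 0.75 × 469 × 706.86 × 4 × 2 = 1989.1 kN.
Bearing (6 mm plate, F_u = 450 MPa): end bolts L_c = 46 − 33/2 = 29.5, R_n = min(1.2×29.5×6×450, 2.4×30×6×450) = 95.58 kN/bolt; interior L_c = 117 − 33 = 84, R_n = 194.4 kN/bolt. φR_n = 0.75 × (2×95.58 + 2×194.4) = 435.0 kN.
Tension yield (gross): A_g = 219×6 = 1314 mm². φR_n = 0.90 × 350 × 1314 = 413.9 kN.
Governing: min(1989.1, 435.0, 413.9) = 413.9 kN → gross-section yield.

413.9 kN (gross-section yield governs)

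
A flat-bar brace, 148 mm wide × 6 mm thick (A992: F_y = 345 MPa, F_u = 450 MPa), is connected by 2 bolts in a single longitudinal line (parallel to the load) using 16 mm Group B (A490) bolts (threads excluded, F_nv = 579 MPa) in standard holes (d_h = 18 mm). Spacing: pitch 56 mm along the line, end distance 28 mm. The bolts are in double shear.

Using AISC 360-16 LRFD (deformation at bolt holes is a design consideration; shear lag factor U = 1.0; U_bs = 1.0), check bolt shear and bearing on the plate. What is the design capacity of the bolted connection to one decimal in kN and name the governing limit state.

Bolt shear: A_b = π(16)²/4 = 201.06 mm². φR_n = 0.75 × 579 × 201.06 × 2 × 2 = 349.2 kN.
Bearing (6 mm plate, F_u = 450 MPa): end bolts L_c = 28 − 18/2 = 19, R_n = min(1.2×19×6×450, 2.4×16×6×450) = 61.56 kN/bolt; interior L_c = 56 − 18 = 38, R_n = 103.68 kN/bolt. φR_n = 0.75 × (1×61.56 + 1×103.68) = 123.9 kN.
Governing: min(349.2, 123.9) = 123.9 kN → bearing.

123.9 kN (bearing governs)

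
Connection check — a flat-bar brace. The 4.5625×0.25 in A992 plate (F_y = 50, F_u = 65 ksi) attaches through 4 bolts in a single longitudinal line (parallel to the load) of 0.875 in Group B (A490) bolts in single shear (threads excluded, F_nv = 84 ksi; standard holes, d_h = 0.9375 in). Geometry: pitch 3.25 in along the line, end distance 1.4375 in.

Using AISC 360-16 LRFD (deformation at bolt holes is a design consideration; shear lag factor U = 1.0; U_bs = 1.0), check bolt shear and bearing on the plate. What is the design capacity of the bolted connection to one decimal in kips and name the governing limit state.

Bolt shear: A_b = π(0.875)²/4 = 0.60132 in². φR_n = 0.75 × 84 × 0.60132 × 4 × 1 = 151.5 kips.
Bearing (0.25 in plate, F_u = 65 ksi): end bolts L_c = 1.4375 − 0.9375/2 = 0.96875, R_n = min(1.2×0.96875×0.25×65, 2.4×0.875×0.25×65) = 18.891 kips/bolt; interior L_c = 3.25 − 0.9375 = 2.3125, R_n = 34.125 kips/bolt. φR_n = 0.75 × (1×18.891 + 3×34.125) = 90.9 kips.
Governing: min(151.5, 90.9) = 90.9 kips → bearing.

90.9 kips (bearing governs)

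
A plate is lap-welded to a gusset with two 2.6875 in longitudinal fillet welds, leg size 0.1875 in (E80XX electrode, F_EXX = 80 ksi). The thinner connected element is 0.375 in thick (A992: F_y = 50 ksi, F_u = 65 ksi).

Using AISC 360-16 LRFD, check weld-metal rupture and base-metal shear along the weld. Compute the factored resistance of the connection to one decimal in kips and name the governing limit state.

25.7 kips (weld metal governs)

Weld metal: throat = 0.707×0.1875 = 0.13256 in, L = 2×2.6875 = 5.375 in. φR_n = 0.75 × 0.6 × 80 × 0.13256 × 5.375 = 25.7 kips.
Base metal shear (0.375 in plate): yield φR_n = 1.0×0.6×50×0.375×5.375 = 60.5 kips; rupture φR_n = 0.75×0.6×65×0.375×5.375 = 59.0 kips; take 59.0 kips (rupture).
Governing: min(25.7, 59.0) = 25.7 kips → weld metal.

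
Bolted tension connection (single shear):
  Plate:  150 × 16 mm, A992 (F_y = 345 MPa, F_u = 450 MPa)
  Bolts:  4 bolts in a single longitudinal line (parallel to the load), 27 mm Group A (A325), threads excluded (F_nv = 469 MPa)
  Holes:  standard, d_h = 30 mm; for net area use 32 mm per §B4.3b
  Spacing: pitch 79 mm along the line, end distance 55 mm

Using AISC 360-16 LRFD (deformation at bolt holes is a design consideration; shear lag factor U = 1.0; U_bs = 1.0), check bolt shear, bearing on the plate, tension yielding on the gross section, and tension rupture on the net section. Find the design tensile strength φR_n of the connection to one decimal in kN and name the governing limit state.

637.2 kN (net-section rupture governs)

Bolt shear: A_b = π(27)²/4 = 572.56 mm². φR_n = 0.75 × 469 × 572.56 × 4 × 1 = 805.6 kN.
Bearing (16 mm plate, F_u = 450 MPa): end bolts L_c = 55 − 30/2 = 40, R_n = min(1.2×40×16×450, 2.4×27×16×450) = 345.6 kN/bolt; interior L_c = 79 − 30 = 49, R_n = 423.36 kN/bolt. φR_n = 0.75 × (1×345.6 + 3×423.36) = 1211.8 kN.
Tension yield (gross): A_g = 150×16 = 2400 mm². φR_n = 0.90 × 345 × 2400 = 745.2 kN.
Tension rupture (net): A_n = (150 − 1×32)×16 = 1888 mm² (U = 1.0, A_e = A_n). φR_n = 0.75 × 450 × 1888 = 637.2 kN.
Governing: min(805.6, 1211.8, 745.2, 637.2) = 637.2 kN → net-section rupture.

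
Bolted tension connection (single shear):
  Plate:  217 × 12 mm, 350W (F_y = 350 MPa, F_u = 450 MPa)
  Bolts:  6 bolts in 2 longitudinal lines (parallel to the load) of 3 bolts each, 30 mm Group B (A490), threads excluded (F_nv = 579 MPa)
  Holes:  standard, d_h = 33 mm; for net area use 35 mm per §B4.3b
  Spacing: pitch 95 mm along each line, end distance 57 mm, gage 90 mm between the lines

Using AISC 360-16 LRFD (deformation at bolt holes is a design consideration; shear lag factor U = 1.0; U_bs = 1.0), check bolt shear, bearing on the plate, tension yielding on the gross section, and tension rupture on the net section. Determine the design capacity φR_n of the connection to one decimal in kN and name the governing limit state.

595.4 kN (net-section rupture governs)

Bolt shear: A_b = π(30)²/4 = 706.86 mm². φR_n = 0.75 × 579 × 706.86 × 6 × 1 = 1841.7 kN.
Bearing (12 mm plate, F_u = 450 MPa): end bolts L_c = 57 − 33/2 = 40.5, R_n = min(1.2×40.5×12×450, 2.4×30×12×450) = 262.44 kN/bolt; interior L_c = 95 − 33 = 62, R_n = 388.8 kN/bolt. φR_n = 0.75 × (2×262.44 + 4×388.8) = 1560.1 kN.
Tension yield (gross): A_g = 217×12 = 2604 mm². φR_n = 0.90 × 350 × 2604 = 820.3 kN.
Tension rupture (net): A_n = (217 − 2×35)×12 = 1764 mm² (U = 1.0, A_e = A_n). φR_n = 0.75 × 450 × 1764 = 595.4 kN.
Governing: min(1841.7, 1560.1, 820.3, 595.4) = 595.4 kN → net-section rupture.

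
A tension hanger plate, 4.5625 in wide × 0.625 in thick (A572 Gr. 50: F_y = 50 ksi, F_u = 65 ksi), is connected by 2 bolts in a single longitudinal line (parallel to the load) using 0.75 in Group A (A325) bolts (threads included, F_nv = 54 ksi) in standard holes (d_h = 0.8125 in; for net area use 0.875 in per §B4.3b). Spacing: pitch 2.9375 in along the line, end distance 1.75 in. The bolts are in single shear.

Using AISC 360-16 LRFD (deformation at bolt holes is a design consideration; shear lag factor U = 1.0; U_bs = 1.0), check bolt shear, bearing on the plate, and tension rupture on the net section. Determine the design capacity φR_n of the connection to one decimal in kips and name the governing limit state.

35.8 kips (bolt shear governs)

Bolt shear: A_b = π(0.75)²/4 = 0.44179 in². φR_n = 0.75 × 54 × 0.44179 × 2 × 1 = 35.8 kips.
Bearing (0.625 in plate, F_u = 65 ksi): end bolts L_c = 1.75 − 0.8125/2 = 1.34375, R_n = min(1.2×1.34375×0.625×65, 2.4×0.75×0.625×65) = 65.508 kips/bolt; interior L_c = 2.9375 − 0.8125 = 2.125, R_n = 73.125 kips/bolt. φR_n = 0.75 × (1×65.508 + 1×73.125) = 104.0 kips.
Tension rupture (net): A_n = (4.5625 − 1×0.875)×0.625 = 2.3047 in² (U = 1.0, A_e = A_n). φR_n = 0.75 × 65 × 2.3047 = 112.4 kips.
Governing: min(35.8, 104.0, 112.4) = 35.8 kips → bolt shear.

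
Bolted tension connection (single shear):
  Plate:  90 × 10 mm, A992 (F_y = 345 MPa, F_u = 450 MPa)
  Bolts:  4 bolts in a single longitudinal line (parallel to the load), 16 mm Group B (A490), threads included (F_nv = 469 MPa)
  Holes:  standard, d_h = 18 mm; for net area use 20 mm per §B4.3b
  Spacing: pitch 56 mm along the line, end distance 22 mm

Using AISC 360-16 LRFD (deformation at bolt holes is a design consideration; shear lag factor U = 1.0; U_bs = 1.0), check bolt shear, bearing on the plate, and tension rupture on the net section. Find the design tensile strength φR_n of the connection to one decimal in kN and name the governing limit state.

Bolt shear: A_b = π(16)²/4 = 201.06 mm². φR_n = 0.75 × 469 × 201.06 × 4 × 1 = 282.9 kN.
Bearing (10 mm plate, F_u = 450 MPa): end bolts L_c = 22 − 18/2 = 13, R_n = min(1.2×13×10×450, 2.4×16×10×450) = 70.2 kN/bolt; interior L_c = 56 − 18 = 38, R_n = 172.8 kN/bolt. φR_n = 0.75 × (1×70.2 + 3×172.8) = 441.5 kN.
Tension rupture (net): A_n = (90 − 1×20)×10 = 700 mm² (U = 1.0, A_e = A_n). φR_n = 0.75 × 450 × 700 = 236.3 kN.
Governing: min(282.9, 441.5, 236.3) = 236.3 kN → net-section rupture.

236.3 kN (net-section rupture governs)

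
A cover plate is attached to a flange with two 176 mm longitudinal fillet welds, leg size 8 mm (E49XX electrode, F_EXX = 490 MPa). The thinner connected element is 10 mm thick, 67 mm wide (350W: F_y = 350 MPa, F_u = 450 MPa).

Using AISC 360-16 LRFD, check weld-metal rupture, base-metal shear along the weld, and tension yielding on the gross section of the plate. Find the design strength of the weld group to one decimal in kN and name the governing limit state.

Weld metal: throat = 0.707×8 = 5.656 mm, L = 2×176 = 352 mm. φR_n = 0.75 × 0.6 × 490 × 5.656 × 352 = 439.0 kN.
Base metal shear (10 mm plate): yield φR_n = 1.0×0.6×350×10×352 = 739.2 kN; rupture φR_n = 0.75×0.6×450×10×352 = 712.8 kN; take 712.8 kN (rupture).
Tension yield (gross): A_g = 67×10 = 670 mm². φR_n = 0.90 × 350 × 670 = 211.1 kN.
Governing: min(439.0, 712.8, 211.1) = 211.1 kN → gross-section yield.

211.1 kN (gross-section yield governs)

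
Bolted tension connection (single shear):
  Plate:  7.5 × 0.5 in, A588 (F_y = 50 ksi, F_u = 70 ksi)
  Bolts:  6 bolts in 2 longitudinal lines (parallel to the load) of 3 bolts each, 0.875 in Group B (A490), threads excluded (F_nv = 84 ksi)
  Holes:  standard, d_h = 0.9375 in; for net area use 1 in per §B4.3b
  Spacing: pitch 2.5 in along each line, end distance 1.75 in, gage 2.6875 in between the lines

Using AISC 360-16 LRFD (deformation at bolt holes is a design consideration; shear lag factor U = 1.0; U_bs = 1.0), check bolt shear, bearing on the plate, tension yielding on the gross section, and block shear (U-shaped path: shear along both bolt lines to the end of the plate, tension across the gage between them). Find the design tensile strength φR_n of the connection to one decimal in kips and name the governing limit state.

Bolt shear: A_b = π(0.875)²/4 = 0.60132 in². φR_n = 0.75 × 84 × 0.60132 × 6 × 1 = 227.3 kips.
Bearing (0.5 in plate, F_u = 70 ksi): end bolts L_c = 1.75 − 0.9375/2 = 1.28125, R_n = min(1.2×1.28125×0.5×70, 2.4×0.875×0.5×70) = 53.813 kips/bolt; interior L_c = 2.5 − 0.9375 = 1.5625, R_n = 65.625 kips/bolt. φR_n = 0.75 × (2×53.813 + 4×65.625) = 277.6 kips.
Tension yield (gross): A_g = 7.5×0.5 = 3.75 in². φR_n = 0.90 × 50 × 3.75 = 168.8 kips.
Block shear: shear path 2×[1.75+2×2.5] = 2×6.75 in, A_gv = 6.75, A_nv = 2×(6.75 − 2.5×1)×0.5 = 4.25 in²; tension across gage: (2.6875 − 1×1)×0.5 = 0.84375 in². R_n = min(0.6×70×4.25, 0.6×50×6.75) + 1.0×70×0.84375 = min(178.5, 202.5) + 59.063 = 237.56 kips. φR_n = 0.75 × 237.56 = 178.2 kips.
Governing: min(227.3, 277.6, 168.8, 178.2) = 168.8 kips → gross-section yield.

168.8 kips (gross-section yield governs)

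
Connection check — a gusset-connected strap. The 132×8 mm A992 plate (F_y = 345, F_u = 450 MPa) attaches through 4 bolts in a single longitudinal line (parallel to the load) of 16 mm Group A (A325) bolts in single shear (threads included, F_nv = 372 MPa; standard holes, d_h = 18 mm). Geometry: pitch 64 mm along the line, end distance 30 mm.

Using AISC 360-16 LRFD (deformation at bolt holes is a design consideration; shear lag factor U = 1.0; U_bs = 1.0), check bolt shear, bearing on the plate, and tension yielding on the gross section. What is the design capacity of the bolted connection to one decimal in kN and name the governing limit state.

Bolt shear: A_b = π(16)²/4 = 201.06 mm². φR_n = 0.75 × 372 × 201.06 × 4 × 1 = 224.4 kN.
Bearing (8 mm plate, F_u = 450 MPa): end bolts L_c = 30 − 18/2 = 21, R_n = min(1.2×21×8×450, 2.4×16×8×450) = 90.72 kN/bolt; interior L_c = 64 − 18 = 46, R_n = 138.24 kN/bolt. φR_n = 0.75 × (1×90.72 + 3×138.24) = 379.1 kN.
Tension yield (gross): A_g = 132×8 = 1056 mm². φR_n = 0.90 × 345 × 1056 = 327.9 kN.
Governing: min(224.4, 379.1, 327.9) = 224.4 kN → bolt shear.

224.4 kN (bolt shear governs)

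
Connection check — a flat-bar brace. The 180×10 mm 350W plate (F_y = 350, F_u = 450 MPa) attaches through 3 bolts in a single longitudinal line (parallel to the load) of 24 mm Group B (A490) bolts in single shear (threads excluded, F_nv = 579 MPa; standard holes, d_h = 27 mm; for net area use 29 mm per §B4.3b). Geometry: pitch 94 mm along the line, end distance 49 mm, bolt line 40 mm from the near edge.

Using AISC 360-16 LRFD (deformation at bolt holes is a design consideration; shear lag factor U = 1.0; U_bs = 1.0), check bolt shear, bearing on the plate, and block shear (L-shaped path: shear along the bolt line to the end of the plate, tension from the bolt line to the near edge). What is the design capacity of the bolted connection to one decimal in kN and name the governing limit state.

Bolt shear: A_b = π(24)²/4 = 452.39 mm². φR_n = 0.75 × 579 × 452.39 × 3 × 1 = 589.4 kN.
Bearing (10 mm plate, F_u = 450 MPa): end bolts L_c = 49 − 27/2 = 35.5, R_n = min(1.2×35.5×10×450, 2.4×24×10×450) = 191.7 kN/bolt; interior L_c = 94 − 27 = 67, R_n = 259.2 kN/bolt. φR_n = 0.75 × (1×191.7 + 2×259.2) = 532.6 kN.
Block shear: shear path 1×[49+2×94] = 1×237 mm, A_gv = 2370, A_nv = 1×(237 − 2.5×29)×10 = 1645 mm²; tension to near edge: (40 − 0.5×29)×10 = 255 mm². R_n = min(0.6×450×1645, 0.6×350×2370) + 1.0×450×255 = min(444.15, 497.7) + 114.75 = 558.9 kN. φR_n = 0.75 × 558.9 = 419.2 kN.
Governing: min(589.4, 532.6, 419.2) = 419.2 kN → block shear.

419.2 kN (block shear governs)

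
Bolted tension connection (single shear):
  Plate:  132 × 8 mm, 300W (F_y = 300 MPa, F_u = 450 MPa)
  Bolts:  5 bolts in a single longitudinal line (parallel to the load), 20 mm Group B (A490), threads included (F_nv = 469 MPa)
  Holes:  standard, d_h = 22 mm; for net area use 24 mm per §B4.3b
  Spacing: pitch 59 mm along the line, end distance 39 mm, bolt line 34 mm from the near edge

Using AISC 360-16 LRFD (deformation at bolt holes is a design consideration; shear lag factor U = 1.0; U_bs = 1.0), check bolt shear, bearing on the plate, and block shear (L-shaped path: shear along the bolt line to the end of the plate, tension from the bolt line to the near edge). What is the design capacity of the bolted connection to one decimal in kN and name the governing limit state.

329.9 kN (block shear governs)

Bolt shear: A_b = π(20)²/4 = 314.16 mm². φR_n = 0.75 × 469 × 314.16 × 5 × 1 = 552.5 kN.
Bearing (8 mm plate, F_u = 450 MPa): end bolts L_c = 39 − 22/2 = 28, R_n = min(1.2×28×8×450, 2.4×20×8×450) = 120.96 kN/bolt; interior L_c = 59 − 22 = 37, R_n = 159.84 kN/bolt. φR_n = 0.75 × (1×120.96 + 4×159.84) = 570.2 kN.
Block shear: shear path 1×[39+4×59] = 1×275 mm, A_gv = 2200, A_nv = 1×(275 − 4.5×24)×8 = 1336 mm²; tension to near edge: (34 − 0.5×24)×8 = 176 mm². R_n = min(0.6×450×1336, 0.6×300×2200) + 1.0×450×176 = min(360.72, 396) + 79.2 = 439.92 kN. φR_n = 0.75 × 439.92 = 329.9 kN.
Governing: min(552.5, 570.2, 329.9) = 329.9 kN → block shear.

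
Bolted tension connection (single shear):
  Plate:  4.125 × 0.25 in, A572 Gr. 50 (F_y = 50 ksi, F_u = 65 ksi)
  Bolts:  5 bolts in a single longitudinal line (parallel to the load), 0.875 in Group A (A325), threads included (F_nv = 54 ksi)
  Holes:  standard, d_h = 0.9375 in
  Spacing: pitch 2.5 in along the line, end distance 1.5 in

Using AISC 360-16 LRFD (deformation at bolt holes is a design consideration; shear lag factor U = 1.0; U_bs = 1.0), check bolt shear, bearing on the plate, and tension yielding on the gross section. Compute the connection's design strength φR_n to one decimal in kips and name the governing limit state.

46.4 kips (gross-section yield governs)

Bolt shear: A_b = π(0.875)²/4 = 0.60132 in². φR_n = 0.75 × 54 × 0.60132 × 5 × 1 = 121.8 kips.
Bearing (0.25 in plate, F_u = 65 ksi): end bolts L_c = 1.5 − 0.9375/2 = 1.03125, R_n = min(1.2×1.03125×0.25×65, 2.4×0.875×0.25×65) = 20.109 kips/bolt; interior L_c = 2.5 − 0.9375 = 1.5625, R_n = 30.469 kips/bolt. φR_n = 0.75 × (1×20.109 + 4×30.469) = 106.5 kips.
Tension yield (gross): A_g = 4.125×0.25 = 1.0313 in². φR_n = 0.90 × 50 × 1.0313 = 46.4 kips.
Governing: min(121.8, 106.5, 46.4) = 46.4 kips → gross-section yield.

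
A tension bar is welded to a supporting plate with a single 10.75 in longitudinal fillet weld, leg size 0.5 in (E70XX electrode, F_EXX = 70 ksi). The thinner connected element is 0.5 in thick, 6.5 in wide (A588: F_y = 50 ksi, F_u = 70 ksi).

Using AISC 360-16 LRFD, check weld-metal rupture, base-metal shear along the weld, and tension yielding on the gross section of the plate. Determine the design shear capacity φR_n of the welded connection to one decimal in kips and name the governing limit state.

Weld metal: throat = 0.707×0.5 = 0.3535 in, L = 10.75 in. φR_n = 0.75 × 0.6 × 70 × 0.3535 × 10.75 = 119.7 kips.
Base metal shear (0.5 in plate): yield φR_n = 1.0×0.6×50×0.5×10.75 = 161.3 kips; rupture φR_n = 0.75×0.6×70×0.5×10.75 = 169.3 kips; take 161.3 kips (yield).
Tension yield (gross): A_g = 6.5×0.5 = 3.25 in². φR_n = 0.90 × 50 × 3.25 = 146.3 kips.
Governing: min(119.7, 161.3, 146.3) = 119.7 kips → weld metal.

119.7 kips (weld metal governs)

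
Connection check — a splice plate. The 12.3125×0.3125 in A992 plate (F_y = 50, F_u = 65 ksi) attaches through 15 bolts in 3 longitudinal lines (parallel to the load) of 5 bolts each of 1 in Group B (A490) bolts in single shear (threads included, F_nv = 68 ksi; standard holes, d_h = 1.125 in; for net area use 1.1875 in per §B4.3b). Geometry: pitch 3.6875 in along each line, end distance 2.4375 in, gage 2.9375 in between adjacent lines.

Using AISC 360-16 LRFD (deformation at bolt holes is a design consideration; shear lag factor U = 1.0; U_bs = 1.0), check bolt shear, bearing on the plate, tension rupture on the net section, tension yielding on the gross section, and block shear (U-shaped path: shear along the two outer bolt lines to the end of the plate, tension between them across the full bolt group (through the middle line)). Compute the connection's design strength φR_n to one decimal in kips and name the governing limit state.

133.3 kips (net-section rupture governs)

Bolt shear: A_b = π(1)²/4 = 0.7854 in². φR_n = 0.75 × 68 × 0.7854 × 15 × 1 = 600.8 kips.
Bearing (0.3125 in plate, F_u = 65 ksi): end bolts L_c = 2.4375 − 1.125/2 = 1.875, R_n = min(1.2×1.875×0.3125×65, 2.4×1×0.3125×65) = 45.703 kips/bolt; interior L_c = 3.6875 − 1.125 = 2.5625, R_n = 48.75 kips/bolt. φR_n = 0.75 × (3×45.703 + 12×48.75) = 541.6 kips.
Tension rupture (net): A_n = (12.3125 − 3×1.1875)×0.3125 = 2.7344 in² (U = 1.0, A_e = A_n). φR_n = 0.75 × 65 × 2.7344 = 133.3 kips.
Tension yield (gross): A_g = 12.3125×0.3125 = 3.8477 in². φR_n = 0.90 × 50 × 3.8477 = 173.1 kips.
Block shear: shear path 2×[2.4375+4×3.6875] = 2×17.1875 in, A_gv = 10.742, A_nv = 2×(17.1875 − 4.5×1.1875)×0.3125 = 7.4023 in²; tension across gage: (5.875 − 2×1.1875)×0.3125 = 1.0938 in². R_n = min(0.6×65×7.4023, 0.6×50×10.742) + 1.0×65×1.0938 = min(288.69, 322.26) + 71.097 = 359.79 kips. φR_n = 0.75 × 359.79 = 269.8 kips.
Governing: min(600.8, 541.6, 133.3, 173.1, 269.8) = 133.3 kips → net-section rupture.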